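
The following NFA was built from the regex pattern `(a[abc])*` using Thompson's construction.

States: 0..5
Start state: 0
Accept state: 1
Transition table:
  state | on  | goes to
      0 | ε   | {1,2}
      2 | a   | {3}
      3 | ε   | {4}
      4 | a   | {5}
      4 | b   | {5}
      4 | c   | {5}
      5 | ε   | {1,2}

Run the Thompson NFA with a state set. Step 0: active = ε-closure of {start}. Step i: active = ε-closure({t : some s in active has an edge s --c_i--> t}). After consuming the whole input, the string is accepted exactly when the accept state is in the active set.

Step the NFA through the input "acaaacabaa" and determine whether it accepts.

initial (ε-close {0}): {0,1,2}
'a' @ 1: {3,4}
'c' @ 2: {1,2,5}  [accepting]
'a' @ 3: {3,4}
'a' @ 4: {1,2,5}  [accepting]
'a' @ 5: {3,4}
'c' @ 6: {1,2,5}  [accepting]
'a' @ 7: {3,4}
'b' @ 8: {1,2,5}  [accepting]
'a' @ 9: {3,4}
'a' @ 10: {1,2,5}  [accepting]
end set {1,2,5} — state 1 in

Answer: ACCEPT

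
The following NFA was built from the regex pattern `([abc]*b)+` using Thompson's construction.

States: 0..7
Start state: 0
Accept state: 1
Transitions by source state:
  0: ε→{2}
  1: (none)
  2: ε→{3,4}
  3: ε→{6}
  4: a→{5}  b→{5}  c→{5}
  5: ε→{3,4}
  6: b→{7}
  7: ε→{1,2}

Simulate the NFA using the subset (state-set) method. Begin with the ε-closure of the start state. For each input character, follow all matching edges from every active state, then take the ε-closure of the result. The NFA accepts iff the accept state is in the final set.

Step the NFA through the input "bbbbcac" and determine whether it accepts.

start: ε-closure({0}) = {0,2,3,4,6}
'b' @ 1: {1,2,3,4,5,6,7}  ✓accept
'b' @ 2: {1,2,3,4,5,6,7}  ✓accept
'b' @ 3: {1,2,3,4,5,6,7}  ✓accept
'b' @ 4: {1,2,3,4,5,6,7}  ✓accept
'c' @ 5: {3,4,5,6}
'a' @ 6: {3,4,5,6}
'c' @ 7: {3,4,5,6}
end set {3,4,5,6} — state 1 not in

Answer: REJECT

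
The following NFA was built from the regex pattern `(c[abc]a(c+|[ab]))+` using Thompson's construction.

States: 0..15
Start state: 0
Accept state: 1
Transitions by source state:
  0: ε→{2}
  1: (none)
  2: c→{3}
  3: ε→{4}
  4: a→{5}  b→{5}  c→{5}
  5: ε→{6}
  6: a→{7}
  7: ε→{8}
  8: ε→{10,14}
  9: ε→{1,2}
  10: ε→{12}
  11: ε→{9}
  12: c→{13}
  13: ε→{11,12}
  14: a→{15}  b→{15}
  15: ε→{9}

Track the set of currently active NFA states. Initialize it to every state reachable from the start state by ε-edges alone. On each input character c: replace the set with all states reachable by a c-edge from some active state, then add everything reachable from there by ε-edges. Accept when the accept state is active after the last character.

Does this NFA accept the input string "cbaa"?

S₀ = ε-closure({0}) = {0,2}
'c' @ 1: {3,4}
'b' @ 2: {5,6}
'a' @ 3: {7,8,10,12,14}
'a' @ 4: {1,2,9,15}  ✓accept
after full input: {1,2,9,15}  (accept=1 in)

Answer: ACCEPT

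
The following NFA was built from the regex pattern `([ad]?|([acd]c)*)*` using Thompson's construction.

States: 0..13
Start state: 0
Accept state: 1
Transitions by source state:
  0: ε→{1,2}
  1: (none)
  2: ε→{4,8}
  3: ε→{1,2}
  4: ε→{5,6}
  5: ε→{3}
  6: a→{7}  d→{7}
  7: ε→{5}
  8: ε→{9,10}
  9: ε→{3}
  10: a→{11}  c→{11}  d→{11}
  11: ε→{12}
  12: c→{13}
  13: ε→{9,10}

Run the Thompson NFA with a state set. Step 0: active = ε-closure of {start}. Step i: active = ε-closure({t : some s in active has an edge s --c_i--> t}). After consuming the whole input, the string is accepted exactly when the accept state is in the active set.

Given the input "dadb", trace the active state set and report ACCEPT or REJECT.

start: ε-closure({0}) = {0,1,2,3,4,5,6,8,9,10}
'd' @ 1: {1,2,3,4,5,6,7,8,9,10,11,12}  [accepting]
'a' @ 2: {1,2,3,4,5,6,7,8,9,10,11,12}  [accepting]
'd' @ 3: {1,2,3,4,5,6,7,8,9,10,11,12}  [accepting]
'b' @ 4: {}  — state set empty
final: {}; accept 1 not in set

Answer: REJECT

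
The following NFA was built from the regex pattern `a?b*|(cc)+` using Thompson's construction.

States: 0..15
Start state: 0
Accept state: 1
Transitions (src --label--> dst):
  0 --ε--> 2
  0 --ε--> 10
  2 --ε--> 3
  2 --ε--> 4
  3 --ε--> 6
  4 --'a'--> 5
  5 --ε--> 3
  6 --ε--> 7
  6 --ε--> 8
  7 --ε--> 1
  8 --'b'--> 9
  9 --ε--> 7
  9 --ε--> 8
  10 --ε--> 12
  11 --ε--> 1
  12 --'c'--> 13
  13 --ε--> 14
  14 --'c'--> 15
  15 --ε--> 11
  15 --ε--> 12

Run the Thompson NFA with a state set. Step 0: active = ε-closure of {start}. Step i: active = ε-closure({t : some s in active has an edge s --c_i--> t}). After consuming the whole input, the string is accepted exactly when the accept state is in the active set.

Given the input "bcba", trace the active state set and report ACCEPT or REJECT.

start: ε-closure({0}) = {0,1,2,3,4,6,7,8,10,12}
'b' @ 1: {1,7,8,9}  ✓accept
'c' @ 2: {}  — dead — no transitions
rest 'ba' ignored (set empty)
final: {}; accept 1 not in set

Answer: REJECT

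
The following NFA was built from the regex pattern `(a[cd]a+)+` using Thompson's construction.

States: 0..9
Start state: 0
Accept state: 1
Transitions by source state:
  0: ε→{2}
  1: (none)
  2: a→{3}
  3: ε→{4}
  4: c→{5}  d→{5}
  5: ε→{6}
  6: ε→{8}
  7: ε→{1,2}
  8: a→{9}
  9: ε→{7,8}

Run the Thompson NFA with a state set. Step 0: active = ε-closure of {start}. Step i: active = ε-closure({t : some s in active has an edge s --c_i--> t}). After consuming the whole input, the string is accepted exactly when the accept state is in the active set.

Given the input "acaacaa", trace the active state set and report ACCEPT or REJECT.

S₀ = ε-closure({0}) = {0,2}
'a' @ 1: {3,4}
'c' @ 2: {5,6,8}
'a' @ 3: {1,2,7,8,9}  [accepting]
'a' @ 4: {1,2,3,4,7,8,9}  [accepting]
'c' @ 5: {5,6,8}
'a' @ 6: {1,2,7,8,9}  [accepting]
'a' @ 7: {1,2,3,4,7,8,9}  [accepting]
final: {1,2,3,4,7,8,9}; accept 1 in set

Answer: ACCEPT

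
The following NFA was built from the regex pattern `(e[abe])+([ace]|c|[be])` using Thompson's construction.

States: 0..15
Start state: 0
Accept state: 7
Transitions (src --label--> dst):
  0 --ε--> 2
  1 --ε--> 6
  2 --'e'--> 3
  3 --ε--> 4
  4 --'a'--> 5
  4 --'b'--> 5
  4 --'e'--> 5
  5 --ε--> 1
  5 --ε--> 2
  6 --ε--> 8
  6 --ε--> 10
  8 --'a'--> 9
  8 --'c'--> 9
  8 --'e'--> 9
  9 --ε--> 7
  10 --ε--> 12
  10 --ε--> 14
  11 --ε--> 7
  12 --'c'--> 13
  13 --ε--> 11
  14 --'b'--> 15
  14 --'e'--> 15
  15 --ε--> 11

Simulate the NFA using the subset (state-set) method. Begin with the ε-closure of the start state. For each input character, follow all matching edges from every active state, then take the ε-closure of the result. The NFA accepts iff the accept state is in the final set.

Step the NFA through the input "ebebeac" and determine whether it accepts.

Answer: ACCEPT

Derivation:
initial (ε-close {0}): {0,2}
'e' @ 1: {3,4}
'b' @ 2: {1,2,5,6,8,10,12,14}
'e' @ 3: {3,4,7,9,11,15}  ✓accept
'b' @ 4: {1,2,5,6,8,10,12,14}
'e' @ 5: {3,4,7,9,11,15}  ✓accept
'a' @ 6: {1,2,5,6,8,10,12,14}
'c' @ 7: {7,9,11,13}  ✓accept
end set {7,9,11,13} — state 7 in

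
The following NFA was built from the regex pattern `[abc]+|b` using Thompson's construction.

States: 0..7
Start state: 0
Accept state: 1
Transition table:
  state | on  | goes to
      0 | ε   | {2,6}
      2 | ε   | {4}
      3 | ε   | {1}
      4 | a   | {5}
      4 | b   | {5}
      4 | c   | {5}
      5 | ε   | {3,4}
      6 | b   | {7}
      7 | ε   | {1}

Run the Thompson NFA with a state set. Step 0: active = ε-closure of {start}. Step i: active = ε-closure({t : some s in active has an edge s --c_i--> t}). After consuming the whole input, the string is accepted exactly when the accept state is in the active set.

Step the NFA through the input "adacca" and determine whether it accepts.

initial (ε-close {0}): {0,2,4,6}
'a' @ 1: {1,3,4,5}  [accepting]
'd' @ 2: {}  — no active states
rest 'acca' ignored (set empty)
after full input: {}  (accept=1 not in)

Answer: REJECT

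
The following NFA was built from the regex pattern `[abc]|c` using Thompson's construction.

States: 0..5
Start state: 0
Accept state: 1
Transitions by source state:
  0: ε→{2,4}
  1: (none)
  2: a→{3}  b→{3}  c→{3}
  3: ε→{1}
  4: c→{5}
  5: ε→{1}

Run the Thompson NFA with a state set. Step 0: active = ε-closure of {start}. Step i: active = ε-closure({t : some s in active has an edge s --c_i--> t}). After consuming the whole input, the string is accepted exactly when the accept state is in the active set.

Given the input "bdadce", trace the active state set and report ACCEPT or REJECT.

Answer: REJECT

Steps:
S₀ = ε-closure({0}) = {0,2,4}
'b' @ 1: {1,3}  ✓accept
'd' @ 2: {}  — state set empty
rest 'adce' ignored (set empty)
end set {} — state 1 not in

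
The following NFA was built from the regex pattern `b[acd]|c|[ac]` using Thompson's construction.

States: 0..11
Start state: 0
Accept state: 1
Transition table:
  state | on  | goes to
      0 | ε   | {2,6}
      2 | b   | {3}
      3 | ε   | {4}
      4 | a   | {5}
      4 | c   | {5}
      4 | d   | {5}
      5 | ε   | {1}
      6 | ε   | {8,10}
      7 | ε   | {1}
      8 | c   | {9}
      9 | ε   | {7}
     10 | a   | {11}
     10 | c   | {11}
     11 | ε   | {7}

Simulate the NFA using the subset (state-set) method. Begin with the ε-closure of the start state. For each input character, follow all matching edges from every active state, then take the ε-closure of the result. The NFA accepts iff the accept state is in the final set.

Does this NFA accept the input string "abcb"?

Answer: REJECT

Steps:
start: ε-closure({0}) = {0,2,6,8,10}
'a' @ 1: {1,7,11}  ✓accept
'b' @ 2: {}  — dead — no transitions
rest 'cb' ignored (set empty)
end set {} — state 1 not in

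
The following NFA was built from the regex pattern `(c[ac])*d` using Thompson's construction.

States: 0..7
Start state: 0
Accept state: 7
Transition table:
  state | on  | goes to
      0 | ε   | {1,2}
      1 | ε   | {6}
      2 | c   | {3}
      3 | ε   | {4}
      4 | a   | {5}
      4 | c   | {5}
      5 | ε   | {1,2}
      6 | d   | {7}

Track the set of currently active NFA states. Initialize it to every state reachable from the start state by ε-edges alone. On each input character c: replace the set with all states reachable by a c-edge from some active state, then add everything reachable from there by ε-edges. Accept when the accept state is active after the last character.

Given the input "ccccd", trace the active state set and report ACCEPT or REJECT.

Answer: ACCEPT

Steps:
S₀ = ε-closure({0}) = {0,1,2,6}
'c' @ 1: {3,4}
'c' @ 2: {1,2,5,6}
'c' @ 3: {3,4}
'c' @ 4: {1,2,5,6}
'd' @ 5: {7}  ✓accept
final: {7}; accept 7 in set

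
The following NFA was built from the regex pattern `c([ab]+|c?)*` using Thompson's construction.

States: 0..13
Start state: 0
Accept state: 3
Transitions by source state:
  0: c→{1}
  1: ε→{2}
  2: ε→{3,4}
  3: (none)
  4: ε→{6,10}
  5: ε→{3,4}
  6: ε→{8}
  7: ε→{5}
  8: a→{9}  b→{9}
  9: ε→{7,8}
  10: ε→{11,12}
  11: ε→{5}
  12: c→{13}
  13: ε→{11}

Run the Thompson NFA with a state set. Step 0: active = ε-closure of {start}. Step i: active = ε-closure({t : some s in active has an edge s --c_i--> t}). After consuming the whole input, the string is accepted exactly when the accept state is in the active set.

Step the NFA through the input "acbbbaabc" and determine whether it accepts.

Answer: REJECT

Trace:
start: ε-closure({0}) = {0}
'a' @ 1: {}  — dead — no transitions
rest 'cbbbaabc' ignored (set empty)
after full input: {}  (accept=3 not in)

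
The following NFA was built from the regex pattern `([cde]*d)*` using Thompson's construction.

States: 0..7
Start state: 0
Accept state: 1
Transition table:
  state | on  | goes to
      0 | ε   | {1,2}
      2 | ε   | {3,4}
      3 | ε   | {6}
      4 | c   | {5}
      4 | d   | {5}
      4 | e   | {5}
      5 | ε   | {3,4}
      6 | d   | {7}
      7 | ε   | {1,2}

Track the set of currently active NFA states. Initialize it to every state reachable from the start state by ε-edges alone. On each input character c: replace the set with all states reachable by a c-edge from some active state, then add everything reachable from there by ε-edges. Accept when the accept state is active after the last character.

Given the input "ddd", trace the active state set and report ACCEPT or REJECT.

Answer: ACCEPT

Trace:
initial (ε-close {0}): {0,1,2,3,4,6}
'd' @ 1: {1,2,3,4,5,6,7}  ✓accept
'd' @ 2: {1,2,3,4,5,6,7}  ✓accept
'd' @ 3: {1,2,3,4,5,6,7}  ✓accept
after full input: {1,2,3,4,5,6,7}  (accept=1 in)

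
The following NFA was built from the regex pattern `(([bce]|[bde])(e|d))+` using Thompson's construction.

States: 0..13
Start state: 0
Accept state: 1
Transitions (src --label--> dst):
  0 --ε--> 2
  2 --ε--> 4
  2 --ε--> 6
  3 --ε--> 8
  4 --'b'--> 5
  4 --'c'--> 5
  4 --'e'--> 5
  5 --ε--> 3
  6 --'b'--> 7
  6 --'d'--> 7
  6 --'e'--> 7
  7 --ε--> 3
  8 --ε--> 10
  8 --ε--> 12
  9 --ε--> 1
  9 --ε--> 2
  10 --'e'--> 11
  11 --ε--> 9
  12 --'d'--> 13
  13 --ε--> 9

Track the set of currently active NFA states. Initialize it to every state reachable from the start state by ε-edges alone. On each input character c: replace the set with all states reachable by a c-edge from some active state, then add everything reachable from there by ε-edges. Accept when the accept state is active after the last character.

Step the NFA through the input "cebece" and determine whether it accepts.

start: ε-closure({0}) = {0,2,4,6}
'c' @ 1: {3,5,8,10,12}
'e' @ 2: {1,2,4,6,9,11}  [accepting]
'b' @ 3: {3,5,7,8,10,12}
'e' @ 4: {1,2,4,6,9,11}  [accepting]
'c' @ 5: {3,5,8,10,12}
'e' @ 6: {1,2,4,6,9,11}  [accepting]
final: {1,2,4,6,9,11}; accept 1 in set

Answer: ACCEPT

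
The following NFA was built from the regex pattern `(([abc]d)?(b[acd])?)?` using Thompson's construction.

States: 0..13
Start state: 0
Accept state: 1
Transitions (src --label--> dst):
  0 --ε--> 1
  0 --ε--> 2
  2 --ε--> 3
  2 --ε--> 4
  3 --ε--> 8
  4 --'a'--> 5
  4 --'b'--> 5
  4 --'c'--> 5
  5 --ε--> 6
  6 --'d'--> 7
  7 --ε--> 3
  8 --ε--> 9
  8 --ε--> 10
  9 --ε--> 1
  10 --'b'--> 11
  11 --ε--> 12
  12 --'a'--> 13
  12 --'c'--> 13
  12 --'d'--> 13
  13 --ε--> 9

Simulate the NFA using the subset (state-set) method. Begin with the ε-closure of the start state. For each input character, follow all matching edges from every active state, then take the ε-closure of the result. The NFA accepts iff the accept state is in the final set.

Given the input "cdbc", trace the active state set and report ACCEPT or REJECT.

Answer: ACCEPT

Derivation:
S₀ = ε-closure({0}) = {0,1,2,3,4,8,9,10}
'c' @ 1: {5,6}
'd' @ 2: {1,3,7,8,9,10}  [accepting]
'b' @ 3: {11,12}
'c' @ 4: {1,9,13}  [accepting]
final: {1,9,13}; accept 1 in set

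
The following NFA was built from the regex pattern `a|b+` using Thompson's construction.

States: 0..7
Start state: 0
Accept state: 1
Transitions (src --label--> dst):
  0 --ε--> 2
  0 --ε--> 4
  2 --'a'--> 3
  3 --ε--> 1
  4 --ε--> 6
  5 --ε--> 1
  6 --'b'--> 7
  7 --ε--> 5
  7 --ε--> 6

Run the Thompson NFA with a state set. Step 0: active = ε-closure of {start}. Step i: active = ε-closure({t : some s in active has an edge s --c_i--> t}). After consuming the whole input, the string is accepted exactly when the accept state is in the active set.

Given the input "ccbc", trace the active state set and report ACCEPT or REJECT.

Answer: REJECT

Steps:
start: ε-closure({0}) = {0,2,4,6}
'c' @ 1: {}  — no active states
rest 'cbc' ignored (set empty)
after full input: {}  (accept=1 not in)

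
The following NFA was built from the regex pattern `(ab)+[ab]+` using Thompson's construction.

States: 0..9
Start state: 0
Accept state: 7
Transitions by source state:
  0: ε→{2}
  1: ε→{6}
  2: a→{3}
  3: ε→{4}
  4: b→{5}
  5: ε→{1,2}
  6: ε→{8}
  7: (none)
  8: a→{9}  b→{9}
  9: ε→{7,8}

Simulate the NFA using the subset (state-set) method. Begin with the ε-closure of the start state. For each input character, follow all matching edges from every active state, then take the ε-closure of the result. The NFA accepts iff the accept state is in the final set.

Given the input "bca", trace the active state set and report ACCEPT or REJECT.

Answer: REJECT

Derivation:
start: ε-closure({0}) = {0,2}
'b' @ 1: {}  — no active states
rest 'ca' ignored (set empty)
final: {}; accept 7 not in set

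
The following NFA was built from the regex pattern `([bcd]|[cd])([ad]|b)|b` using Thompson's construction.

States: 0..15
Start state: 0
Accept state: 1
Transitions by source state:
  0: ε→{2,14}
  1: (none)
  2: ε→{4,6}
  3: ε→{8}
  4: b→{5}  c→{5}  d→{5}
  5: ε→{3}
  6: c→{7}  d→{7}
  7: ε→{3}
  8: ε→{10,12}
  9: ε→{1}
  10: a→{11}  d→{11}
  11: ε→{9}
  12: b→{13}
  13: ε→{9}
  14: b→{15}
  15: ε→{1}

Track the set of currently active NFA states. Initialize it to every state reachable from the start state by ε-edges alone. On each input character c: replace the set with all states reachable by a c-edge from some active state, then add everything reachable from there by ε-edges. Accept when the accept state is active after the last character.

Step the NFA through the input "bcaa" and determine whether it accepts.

Answer: REJECT

Trace:
initial (ε-close {0}): {0,2,4,6,14}
'b' @ 1: {1,3,5,8,10,12,15}  ✓accept
'c' @ 2: {}  — state set empty
rest 'aa' ignored (set empty)
after full input: {}  (accept=1 not in)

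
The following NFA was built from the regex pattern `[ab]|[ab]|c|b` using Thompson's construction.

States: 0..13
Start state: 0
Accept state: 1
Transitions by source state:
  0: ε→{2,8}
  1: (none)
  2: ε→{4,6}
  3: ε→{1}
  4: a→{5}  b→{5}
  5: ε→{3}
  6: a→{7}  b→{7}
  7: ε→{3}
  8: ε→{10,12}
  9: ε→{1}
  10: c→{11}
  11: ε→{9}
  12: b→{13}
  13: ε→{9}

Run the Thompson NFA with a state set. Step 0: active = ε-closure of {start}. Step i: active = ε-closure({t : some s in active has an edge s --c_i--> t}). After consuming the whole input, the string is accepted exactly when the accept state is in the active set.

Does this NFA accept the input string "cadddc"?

Answer: REJECT

Derivation:
S₀ = ε-closure({0}) = {0,2,4,6,8,10,12}
'c' @ 1: {1,9,11}  [accepting]
'a' @ 2: {}  — state set empty
rest 'dddc' ignored (set empty)
end set {} — state 1 not in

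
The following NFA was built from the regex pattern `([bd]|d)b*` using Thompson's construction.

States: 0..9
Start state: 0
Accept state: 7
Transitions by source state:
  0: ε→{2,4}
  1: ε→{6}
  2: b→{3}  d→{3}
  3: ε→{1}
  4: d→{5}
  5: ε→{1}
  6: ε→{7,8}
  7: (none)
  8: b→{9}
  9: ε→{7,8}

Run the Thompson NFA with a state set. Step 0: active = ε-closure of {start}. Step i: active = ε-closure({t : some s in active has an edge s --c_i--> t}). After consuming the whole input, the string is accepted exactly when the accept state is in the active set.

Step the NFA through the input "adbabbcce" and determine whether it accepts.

S₀ = ε-closure({0}) = {0,2,4}
'a' @ 1: {}  — dead — no transitions
rest 'dbabbcce' ignored (set empty)
final: {}; accept 7 not in set

Answer: REJECT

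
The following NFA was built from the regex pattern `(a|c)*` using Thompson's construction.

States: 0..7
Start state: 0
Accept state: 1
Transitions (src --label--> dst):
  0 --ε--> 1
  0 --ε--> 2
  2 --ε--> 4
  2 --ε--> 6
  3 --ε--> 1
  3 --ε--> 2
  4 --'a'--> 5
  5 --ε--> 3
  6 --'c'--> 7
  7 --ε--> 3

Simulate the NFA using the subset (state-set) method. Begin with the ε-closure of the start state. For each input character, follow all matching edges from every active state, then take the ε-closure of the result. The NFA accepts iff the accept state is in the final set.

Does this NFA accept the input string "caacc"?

Answer: ACCEPT

Trace:
initial (ε-close {0}): {0,1,2,4,6}
'c' @ 1: {1,2,3,4,6,7}  (accept∈set)
'a' @ 2: {1,2,3,4,5,6}  (accept∈set)
'a' @ 3: {1,2,3,4,5,6}  (accept∈set)
'c' @ 4: {1,2,3,4,6,7}  (accept∈set)
'c' @ 5: {1,2,3,4,6,7}  (accept∈set)
final: {1,2,3,4,6,7}; accept 1 in set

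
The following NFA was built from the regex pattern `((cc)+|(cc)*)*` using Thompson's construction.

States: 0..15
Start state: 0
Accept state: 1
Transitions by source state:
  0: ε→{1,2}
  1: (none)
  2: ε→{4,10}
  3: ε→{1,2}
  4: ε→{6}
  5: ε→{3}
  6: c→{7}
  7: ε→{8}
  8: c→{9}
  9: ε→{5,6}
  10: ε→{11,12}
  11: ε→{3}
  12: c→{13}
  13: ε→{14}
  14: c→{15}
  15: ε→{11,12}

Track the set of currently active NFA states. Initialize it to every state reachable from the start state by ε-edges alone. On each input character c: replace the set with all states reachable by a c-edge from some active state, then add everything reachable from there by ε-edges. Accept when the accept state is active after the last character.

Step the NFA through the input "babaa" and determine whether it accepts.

Answer: REJECT

Trace:
initial (ε-close {0}): {0,1,2,3,4,6,10,11,12}
'b' @ 1: {}  — state set empty
rest 'abaa' ignored (set empty)
final: {}; accept 1 not in set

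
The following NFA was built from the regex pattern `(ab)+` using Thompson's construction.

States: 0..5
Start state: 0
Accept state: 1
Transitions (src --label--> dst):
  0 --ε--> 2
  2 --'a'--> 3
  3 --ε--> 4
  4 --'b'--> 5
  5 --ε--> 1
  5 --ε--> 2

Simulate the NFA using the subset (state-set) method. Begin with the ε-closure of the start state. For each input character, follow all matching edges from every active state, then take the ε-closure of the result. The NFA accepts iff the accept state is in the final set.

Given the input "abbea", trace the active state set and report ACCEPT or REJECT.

Answer: REJECT

Trace:
initial (ε-close {0}): {0,2}
'a' @ 1: {3,4}
'b' @ 2: {1,2,5}  (accept∈set)
'b' @ 3: {}  — state set empty
rest 'ea' ignored (set empty)
final: {}; accept 1 not in set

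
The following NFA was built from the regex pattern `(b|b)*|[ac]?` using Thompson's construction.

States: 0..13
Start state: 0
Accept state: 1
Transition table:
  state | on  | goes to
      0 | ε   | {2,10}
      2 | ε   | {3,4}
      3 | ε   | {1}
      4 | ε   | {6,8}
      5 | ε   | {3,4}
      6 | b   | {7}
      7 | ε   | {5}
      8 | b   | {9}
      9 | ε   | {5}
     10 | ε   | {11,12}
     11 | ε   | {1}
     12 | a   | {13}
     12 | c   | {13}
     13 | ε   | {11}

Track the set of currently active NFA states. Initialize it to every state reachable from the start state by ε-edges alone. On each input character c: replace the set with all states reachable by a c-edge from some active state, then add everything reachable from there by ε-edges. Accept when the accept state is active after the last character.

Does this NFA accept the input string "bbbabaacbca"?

Answer: REJECT

Derivation:
initial (ε-close {0}): {0,1,2,3,4,6,8,10,11,12}
'b' @ 1: {1,3,4,5,6,7,8,9}  ✓accept
'b' @ 2: {1,3,4,5,6,7,8,9}  ✓accept
'b' @ 3: {1,3,4,5,6,7,8,9}  ✓accept
'a' @ 4: {}  — state set empty
rest 'baacbca' ignored (set empty)
final: {}; accept 1 not in set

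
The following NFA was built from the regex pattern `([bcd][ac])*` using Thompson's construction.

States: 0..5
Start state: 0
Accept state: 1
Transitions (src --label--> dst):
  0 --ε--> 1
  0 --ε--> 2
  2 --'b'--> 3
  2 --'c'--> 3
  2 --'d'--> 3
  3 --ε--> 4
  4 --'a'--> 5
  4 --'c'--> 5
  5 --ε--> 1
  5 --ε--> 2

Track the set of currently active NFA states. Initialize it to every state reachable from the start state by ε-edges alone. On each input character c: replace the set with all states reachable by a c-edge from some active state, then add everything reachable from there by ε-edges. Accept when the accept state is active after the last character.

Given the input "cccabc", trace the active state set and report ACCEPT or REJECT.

start: ε-closure({0}) = {0,1,2}
'c' @ 1: {3,4}
'c' @ 2: {1,2,5}  ✓accept
'c' @ 3: {3,4}
'a' @ 4: {1,2,5}  ✓accept
'b' @ 5: {3,4}
'c' @ 6: {1,2,5}  ✓accept
end set {1,2,5} — state 1 in

Answer: ACCEPT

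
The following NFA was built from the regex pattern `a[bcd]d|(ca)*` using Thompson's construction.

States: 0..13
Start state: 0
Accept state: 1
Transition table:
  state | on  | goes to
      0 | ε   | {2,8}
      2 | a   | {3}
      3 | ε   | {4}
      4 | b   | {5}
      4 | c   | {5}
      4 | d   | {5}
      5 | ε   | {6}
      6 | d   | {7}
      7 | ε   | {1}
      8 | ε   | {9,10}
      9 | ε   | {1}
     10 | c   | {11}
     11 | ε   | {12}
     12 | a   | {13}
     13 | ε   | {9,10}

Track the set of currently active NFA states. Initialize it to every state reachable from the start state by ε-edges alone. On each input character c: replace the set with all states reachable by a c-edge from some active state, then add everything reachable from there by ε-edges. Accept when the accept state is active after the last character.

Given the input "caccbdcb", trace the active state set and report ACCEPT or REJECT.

S₀ = ε-closure({0}) = {0,1,2,8,9,10}
'c' @ 1: {11,12}
'a' @ 2: {1,9,10,13}  ✓accept
'c' @ 3: {11,12}
'c' @ 4: {}  — state set empty
rest 'bdcb' ignored (set empty)
after full input: {}  (accept=1 not in)

Answer: REJECT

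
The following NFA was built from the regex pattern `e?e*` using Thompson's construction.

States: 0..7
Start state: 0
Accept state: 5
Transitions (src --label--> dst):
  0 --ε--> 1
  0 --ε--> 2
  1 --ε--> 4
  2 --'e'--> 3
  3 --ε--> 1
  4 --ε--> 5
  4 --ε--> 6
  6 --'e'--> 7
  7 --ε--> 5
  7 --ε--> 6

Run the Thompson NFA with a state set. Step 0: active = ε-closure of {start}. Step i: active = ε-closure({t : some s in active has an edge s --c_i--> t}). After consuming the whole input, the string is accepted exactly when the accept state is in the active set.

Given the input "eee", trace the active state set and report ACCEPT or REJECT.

S₀ = ε-closure({0}) = {0,1,2,4,5,6}
'e' @ 1: {1,3,4,5,6,7}  [accepting]
'e' @ 2: {5,6,7}  [accepting]
'e' @ 3: {5,6,7}  [accepting]
after full input: {5,6,7}  (accept=5 in)

Answer: ACCEPT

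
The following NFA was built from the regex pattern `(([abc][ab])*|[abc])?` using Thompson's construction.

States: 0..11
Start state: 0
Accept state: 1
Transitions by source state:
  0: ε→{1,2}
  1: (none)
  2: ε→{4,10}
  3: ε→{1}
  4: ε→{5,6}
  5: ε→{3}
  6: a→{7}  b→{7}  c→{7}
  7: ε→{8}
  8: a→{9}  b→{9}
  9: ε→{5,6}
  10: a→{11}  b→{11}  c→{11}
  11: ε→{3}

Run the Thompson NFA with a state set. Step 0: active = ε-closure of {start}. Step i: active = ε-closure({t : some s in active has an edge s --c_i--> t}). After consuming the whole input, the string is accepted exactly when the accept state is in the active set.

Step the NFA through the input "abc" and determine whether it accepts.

Answer: REJECT

Derivation:
initial (ε-close {0}): {0,1,2,3,4,5,6,10}
'a' @ 1: {1,3,7,8,11}  [accepting]
'b' @ 2: {1,3,5,6,9}  [accepting]
'c' @ 3: {7,8}
final: {7,8}; accept 1 not in set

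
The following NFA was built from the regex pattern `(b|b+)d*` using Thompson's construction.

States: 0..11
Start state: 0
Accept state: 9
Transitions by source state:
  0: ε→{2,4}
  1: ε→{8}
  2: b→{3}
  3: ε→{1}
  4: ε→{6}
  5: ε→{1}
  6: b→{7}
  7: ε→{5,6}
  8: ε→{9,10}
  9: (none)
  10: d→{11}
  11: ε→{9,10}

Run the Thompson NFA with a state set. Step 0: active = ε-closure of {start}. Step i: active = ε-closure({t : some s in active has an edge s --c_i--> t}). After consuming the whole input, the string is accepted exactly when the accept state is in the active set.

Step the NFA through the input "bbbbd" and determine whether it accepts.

Answer: ACCEPT

Derivation:
S₀ = ε-closure({0}) = {0,2,4,6}
'b' @ 1: {1,3,5,6,7,8,9,10}  ✓accept
'b' @ 2: {1,5,6,7,8,9,10}  ✓accept
'b' @ 3: {1,5,6,7,8,9,10}  ✓accept
'b' @ 4: {1,5,6,7,8,9,10}  ✓accept
'd' @ 5: {9,10,11}  ✓accept
after full input: {9,10,11}  (accept=9 in)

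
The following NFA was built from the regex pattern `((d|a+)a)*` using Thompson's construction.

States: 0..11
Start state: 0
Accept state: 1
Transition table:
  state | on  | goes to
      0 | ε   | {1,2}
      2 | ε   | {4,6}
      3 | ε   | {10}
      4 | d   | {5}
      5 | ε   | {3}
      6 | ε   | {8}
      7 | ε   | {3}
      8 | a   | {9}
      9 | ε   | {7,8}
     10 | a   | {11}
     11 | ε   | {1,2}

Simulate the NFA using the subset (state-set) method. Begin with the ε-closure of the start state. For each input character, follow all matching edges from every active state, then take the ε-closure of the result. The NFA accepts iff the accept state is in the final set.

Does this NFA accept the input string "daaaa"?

S₀ = ε-closure({0}) = {0,1,2,4,6,8}
'd' @ 1: {3,5,10}
'a' @ 2: {1,2,4,6,8,11}  ✓accept
'a' @ 3: {3,7,8,9,10}
'a' @ 4: {1,2,3,4,6,7,8,9,10,11}  ✓accept
'a' @ 5: {1,2,3,4,6,7,8,9,10,11}  ✓accept
end set {1,2,3,4,6,7,8,9,10,11} — state 1 in

Answer: ACCEPT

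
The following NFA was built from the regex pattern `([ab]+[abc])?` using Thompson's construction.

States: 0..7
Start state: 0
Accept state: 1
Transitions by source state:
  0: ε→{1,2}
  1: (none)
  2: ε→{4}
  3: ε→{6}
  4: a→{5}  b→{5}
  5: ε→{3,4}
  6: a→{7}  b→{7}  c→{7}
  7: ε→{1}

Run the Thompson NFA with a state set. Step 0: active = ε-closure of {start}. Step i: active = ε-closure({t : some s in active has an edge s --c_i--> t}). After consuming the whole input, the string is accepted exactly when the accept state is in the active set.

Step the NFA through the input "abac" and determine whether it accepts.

Answer: ACCEPT

Derivation:
S₀ = ε-closure({0}) = {0,1,2,4}
'a' @ 1: {3,4,5,6}
'b' @ 2: {1,3,4,5,6,7}  (accept∈set)
'a' @ 3: {1,3,4,5,6,7}  (accept∈set)
'c' @ 4: {1,7}  (accept∈set)
final: {1,7}; accept 1 in set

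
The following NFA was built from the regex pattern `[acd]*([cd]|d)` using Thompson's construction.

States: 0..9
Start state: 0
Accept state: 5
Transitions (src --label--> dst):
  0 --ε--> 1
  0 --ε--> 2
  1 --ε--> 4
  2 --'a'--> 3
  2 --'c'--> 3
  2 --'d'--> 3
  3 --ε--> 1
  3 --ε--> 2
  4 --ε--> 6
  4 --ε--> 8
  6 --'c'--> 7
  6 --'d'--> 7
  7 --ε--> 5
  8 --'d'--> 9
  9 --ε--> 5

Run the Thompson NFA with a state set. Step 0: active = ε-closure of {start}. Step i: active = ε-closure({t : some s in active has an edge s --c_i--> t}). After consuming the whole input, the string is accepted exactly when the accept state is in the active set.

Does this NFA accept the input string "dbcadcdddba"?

Answer: REJECT

Trace:
S₀ = ε-closure({0}) = {0,1,2,4,6,8}
'd' @ 1: {1,2,3,4,5,6,7,8,9}  [accepting]
'b' @ 2: {}  — dead — no transitions
rest 'cadcdddba' ignored (set empty)
end set {} — state 5 not in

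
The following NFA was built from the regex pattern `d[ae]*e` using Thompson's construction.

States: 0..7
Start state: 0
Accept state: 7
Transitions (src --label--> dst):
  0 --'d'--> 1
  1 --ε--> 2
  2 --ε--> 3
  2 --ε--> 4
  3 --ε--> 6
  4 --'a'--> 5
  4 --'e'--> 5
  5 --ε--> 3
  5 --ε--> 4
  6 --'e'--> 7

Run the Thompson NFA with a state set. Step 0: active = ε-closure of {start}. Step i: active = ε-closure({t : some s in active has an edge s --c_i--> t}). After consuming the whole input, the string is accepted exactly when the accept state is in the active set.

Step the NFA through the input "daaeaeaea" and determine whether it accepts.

initial (ε-close {0}): {0}
'd' @ 1: {1,2,3,4,6}
'a' @ 2: {3,4,5,6}
'a' @ 3: {3,4,5,6}
'e' @ 4: {3,4,5,6,7}  ✓accept
'a' @ 5: {3,4,5,6}
'e' @ 6: {3,4,5,6,7}  ✓accept
'a' @ 7: {3,4,5,6}
'e' @ 8: {3,4,5,6,7}  ✓accept
'a' @ 9: {3,4,5,6}
final: {3,4,5,6}; accept 7 not in set

Answer: REJECT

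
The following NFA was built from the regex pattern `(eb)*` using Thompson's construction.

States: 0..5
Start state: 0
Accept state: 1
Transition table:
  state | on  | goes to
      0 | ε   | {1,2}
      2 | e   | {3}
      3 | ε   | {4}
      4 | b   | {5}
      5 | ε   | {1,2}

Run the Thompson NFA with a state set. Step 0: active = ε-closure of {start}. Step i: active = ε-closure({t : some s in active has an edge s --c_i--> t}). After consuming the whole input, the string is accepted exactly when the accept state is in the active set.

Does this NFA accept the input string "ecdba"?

start: ε-closure({0}) = {0,1,2}
'e' @ 1: {3,4}
'c' @ 2: {}  — no active states
rest 'dba' ignored (set empty)
end set {} — state 1 not in

Answer: REJECT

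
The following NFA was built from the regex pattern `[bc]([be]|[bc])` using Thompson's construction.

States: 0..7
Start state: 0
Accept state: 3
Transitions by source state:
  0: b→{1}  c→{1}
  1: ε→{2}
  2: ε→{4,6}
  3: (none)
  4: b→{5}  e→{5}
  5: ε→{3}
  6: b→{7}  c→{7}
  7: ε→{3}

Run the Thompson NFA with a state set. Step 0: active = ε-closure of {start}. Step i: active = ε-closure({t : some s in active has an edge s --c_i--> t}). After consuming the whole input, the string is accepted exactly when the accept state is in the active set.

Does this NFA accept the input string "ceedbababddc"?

S₀ = ε-closure({0}) = {0}
'c' @ 1: {1,2,4,6}
'e' @ 2: {3,5}  [accepting]
'e' @ 3: {}  — dead — no transitions
rest 'dbababddc' ignored (set empty)
end set {} — state 3 not in

Answer: REJECT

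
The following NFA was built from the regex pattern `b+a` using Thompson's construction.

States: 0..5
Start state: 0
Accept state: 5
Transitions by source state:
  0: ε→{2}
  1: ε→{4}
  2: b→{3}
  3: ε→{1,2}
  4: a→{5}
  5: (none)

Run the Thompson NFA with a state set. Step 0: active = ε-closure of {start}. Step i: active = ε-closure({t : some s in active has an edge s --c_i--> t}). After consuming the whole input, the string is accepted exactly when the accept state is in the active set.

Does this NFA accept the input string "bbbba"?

Answer: ACCEPT

Steps:
S₀ = ε-closure({0}) = {0,2}
'b' @ 1: {1,2,3,4}
'b' @ 2: {1,2,3,4}
'b' @ 3: {1,2,3,4}
'b' @ 4: {1,2,3,4}
'a' @ 5: {5}  ✓accept
end set {5} — state 5 in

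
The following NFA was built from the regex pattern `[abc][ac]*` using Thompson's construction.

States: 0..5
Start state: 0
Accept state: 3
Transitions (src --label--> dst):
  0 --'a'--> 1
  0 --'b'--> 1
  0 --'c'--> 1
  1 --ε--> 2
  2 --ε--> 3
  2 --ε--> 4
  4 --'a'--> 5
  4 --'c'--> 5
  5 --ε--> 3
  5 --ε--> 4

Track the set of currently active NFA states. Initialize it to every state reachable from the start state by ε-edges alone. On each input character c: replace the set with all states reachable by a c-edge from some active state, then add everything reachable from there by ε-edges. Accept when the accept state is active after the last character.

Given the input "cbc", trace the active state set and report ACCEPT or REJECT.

start: ε-closure({0}) = {0}
'c' @ 1: {1,2,3,4}  ✓accept
'b' @ 2: {}  — state set empty
rest 'c' ignored (set empty)
final: {}; accept 3 not in set

Answer: REJECT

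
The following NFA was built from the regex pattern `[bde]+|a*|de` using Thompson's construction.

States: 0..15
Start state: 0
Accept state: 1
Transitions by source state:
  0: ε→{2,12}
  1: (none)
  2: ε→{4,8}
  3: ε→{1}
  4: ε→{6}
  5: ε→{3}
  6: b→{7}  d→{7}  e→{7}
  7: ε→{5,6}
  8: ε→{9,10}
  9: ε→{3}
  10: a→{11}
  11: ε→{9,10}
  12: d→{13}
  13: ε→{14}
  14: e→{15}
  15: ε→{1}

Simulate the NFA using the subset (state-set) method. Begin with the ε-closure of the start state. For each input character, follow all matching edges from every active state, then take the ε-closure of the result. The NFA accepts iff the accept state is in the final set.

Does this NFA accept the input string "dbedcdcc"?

S₀ = ε-closure({0}) = {0,1,2,3,4,6,8,9,10,12}
'd' @ 1: {1,3,5,6,7,13,14}  [accepting]
'b' @ 2: {1,3,5,6,7}  [accepting]
'e' @ 3: {1,3,5,6,7}  [accepting]
'd' @ 4: {1,3,5,6,7}  [accepting]
'c' @ 5: {}  — state set empty
rest 'dcc' ignored (set empty)
end set {} — state 1 not in

Answer: REJECT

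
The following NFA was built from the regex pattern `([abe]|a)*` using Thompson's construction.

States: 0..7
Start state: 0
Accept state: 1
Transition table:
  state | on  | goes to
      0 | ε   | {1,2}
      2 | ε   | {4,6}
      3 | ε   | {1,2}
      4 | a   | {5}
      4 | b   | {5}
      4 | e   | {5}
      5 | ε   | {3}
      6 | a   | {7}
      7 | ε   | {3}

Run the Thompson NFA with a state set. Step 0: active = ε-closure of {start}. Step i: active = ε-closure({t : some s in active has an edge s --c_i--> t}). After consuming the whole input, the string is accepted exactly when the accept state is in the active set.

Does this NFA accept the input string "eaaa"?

Answer: ACCEPT

Derivation:
start: ε-closure({0}) = {0,1,2,4,6}
'e' @ 1: {1,2,3,4,5,6}  [accepting]
'a' @ 2: {1,2,3,4,5,6,7}  [accepting]
'a' @ 3: {1,2,3,4,5,6,7}  [accepting]
'a' @ 4: {1,2,3,4,5,6,7}  [accepting]
after full input: {1,2,3,4,5,6,7}  (accept=1 in)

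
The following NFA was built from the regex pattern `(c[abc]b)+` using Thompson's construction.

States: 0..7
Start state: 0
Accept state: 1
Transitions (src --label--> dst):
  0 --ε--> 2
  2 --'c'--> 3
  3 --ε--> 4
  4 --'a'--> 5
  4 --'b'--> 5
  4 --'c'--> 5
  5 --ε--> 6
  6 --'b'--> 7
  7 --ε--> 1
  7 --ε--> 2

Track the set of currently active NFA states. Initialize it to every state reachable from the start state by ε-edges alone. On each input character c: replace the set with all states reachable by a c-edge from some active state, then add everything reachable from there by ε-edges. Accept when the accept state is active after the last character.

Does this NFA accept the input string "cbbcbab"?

S₀ = ε-closure({0}) = {0,2}
'c' @ 1: {3,4}
'b' @ 2: {5,6}
'b' @ 3: {1,2,7}  (accept∈set)
'c' @ 4: {3,4}
'b' @ 5: {5,6}
'a' @ 6: {}  — no active states
rest 'b' ignored (set empty)
end set {} — state 1 not in

Answer: REJECT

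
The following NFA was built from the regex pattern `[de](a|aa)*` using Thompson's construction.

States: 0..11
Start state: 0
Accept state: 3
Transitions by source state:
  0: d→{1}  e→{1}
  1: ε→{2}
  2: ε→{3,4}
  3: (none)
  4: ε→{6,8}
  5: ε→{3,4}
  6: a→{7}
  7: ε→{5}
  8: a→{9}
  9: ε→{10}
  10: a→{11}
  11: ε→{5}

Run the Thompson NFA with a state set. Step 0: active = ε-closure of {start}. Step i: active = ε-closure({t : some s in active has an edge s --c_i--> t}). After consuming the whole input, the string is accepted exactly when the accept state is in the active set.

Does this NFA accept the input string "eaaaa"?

start: ε-closure({0}) = {0}
'e' @ 1: {1,2,3,4,6,8}  [accepting]
'a' @ 2: {3,4,5,6,7,8,9,10}  [accepting]
'a' @ 3: {3,4,5,6,7,8,9,10,11}  [accepting]
'a' @ 4: {3,4,5,6,7,8,9,10,11}  [accepting]
'a' @ 5: {3,4,5,6,7,8,9,10,11}  [accepting]
final: {3,4,5,6,7,8,9,10,11}; accept 3 in set

Answer: ACCEPT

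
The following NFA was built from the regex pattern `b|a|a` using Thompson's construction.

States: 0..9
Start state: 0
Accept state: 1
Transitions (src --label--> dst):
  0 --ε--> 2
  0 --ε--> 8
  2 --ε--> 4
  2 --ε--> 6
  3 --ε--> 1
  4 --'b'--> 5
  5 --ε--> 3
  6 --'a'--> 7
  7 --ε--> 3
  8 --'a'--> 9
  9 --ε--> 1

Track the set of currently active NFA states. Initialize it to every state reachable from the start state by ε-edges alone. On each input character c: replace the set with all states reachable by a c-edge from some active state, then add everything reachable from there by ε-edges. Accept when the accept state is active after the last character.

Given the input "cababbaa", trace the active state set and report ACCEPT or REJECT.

initial (ε-close {0}): {0,2,4,6,8}
'c' @ 1: {}  — no active states
rest 'ababbaa' ignored (set empty)
end set {} — state 1 not in

Answer: REJECT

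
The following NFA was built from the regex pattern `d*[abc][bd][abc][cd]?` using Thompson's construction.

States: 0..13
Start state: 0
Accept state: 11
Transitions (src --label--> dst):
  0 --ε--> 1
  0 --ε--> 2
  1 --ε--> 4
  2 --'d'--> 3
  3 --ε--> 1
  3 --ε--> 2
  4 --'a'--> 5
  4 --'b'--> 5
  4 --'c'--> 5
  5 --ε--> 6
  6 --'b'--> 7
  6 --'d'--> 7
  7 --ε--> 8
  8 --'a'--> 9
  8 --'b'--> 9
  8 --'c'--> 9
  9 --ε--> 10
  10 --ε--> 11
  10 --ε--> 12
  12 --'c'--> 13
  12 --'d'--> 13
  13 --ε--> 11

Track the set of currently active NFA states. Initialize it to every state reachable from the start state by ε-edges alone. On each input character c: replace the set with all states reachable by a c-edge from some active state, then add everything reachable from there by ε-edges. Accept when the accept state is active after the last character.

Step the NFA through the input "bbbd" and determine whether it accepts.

Answer: ACCEPT

Trace:
start: ε-closure({0}) = {0,1,2,4}
'b' @ 1: {5,6}
'b' @ 2: {7,8}
'b' @ 3: {9,10,11,12}  [accepting]
'd' @ 4: {11,13}  [accepting]
final: {11,13}; accept 11 in set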